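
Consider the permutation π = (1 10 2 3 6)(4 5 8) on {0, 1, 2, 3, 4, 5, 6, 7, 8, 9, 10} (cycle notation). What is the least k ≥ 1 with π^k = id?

The cycle type of π is (5, 3, 1, 1, 1).
The order of π is the least common multiple of its cycle lengths: lcm(5, 3) = 15.

15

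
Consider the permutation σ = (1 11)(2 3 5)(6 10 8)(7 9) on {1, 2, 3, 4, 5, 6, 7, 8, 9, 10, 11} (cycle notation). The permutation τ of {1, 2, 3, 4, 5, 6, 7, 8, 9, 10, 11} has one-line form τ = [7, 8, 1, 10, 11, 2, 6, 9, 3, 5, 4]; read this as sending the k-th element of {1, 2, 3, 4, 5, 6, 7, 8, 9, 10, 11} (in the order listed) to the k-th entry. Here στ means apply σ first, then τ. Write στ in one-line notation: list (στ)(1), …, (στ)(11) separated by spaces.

4 1 11 10 8 5 3 2 6 9 7

(στ)(x) = τ(σ(x)). Computing each image: τ(σ(1)) = τ(11) = 4, τ(σ(2)) = τ(3) = 1, τ(σ(3)) = τ(5) = 11, τ(σ(4)) = τ(4) = 10, τ(σ(5)) = τ(2) = 8, τ(σ(6)) = τ(10) = 5, τ(σ(7)) = τ(9) = 3, τ(σ(8)) = τ(6) = 2, τ(σ(9)) = τ(7) = 6, τ(σ(10)) = τ(8) = 9, τ(σ(11)) = τ(1) = 7.
Hence στ = [4 1 11 10 8 5 3 2 6 9 7].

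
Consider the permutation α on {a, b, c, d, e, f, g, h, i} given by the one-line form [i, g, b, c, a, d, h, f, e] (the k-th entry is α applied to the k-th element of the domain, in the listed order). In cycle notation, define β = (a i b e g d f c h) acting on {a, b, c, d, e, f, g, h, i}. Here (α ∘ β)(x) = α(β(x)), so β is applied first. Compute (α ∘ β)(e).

(α ∘ β)(e) = α(β(e)). β(e) = g, then α(g) = h. So (α ∘ β)(e) = h.

h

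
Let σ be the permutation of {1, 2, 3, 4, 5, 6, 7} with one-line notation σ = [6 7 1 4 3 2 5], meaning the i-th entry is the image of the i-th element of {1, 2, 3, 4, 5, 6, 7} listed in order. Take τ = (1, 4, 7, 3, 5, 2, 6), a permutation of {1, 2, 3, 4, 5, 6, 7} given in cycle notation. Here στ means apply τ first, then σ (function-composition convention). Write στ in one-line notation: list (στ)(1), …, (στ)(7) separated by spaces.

(στ)(x) = σ(τ(x)). Computing each image: σ(τ(1)) = σ(4) = 4, σ(τ(2)) = σ(6) = 2, σ(τ(3)) = σ(5) = 3, σ(τ(4)) = σ(7) = 5, σ(τ(5)) = σ(2) = 7, σ(τ(6)) = σ(1) = 6, σ(τ(7)) = σ(3) = 1.
Hence στ = [4 2 3 5 7 6 1].

4 2 3 5 7 6 1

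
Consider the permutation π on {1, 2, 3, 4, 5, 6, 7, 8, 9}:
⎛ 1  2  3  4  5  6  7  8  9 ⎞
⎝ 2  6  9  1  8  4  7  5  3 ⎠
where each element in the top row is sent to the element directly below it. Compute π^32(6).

Tracing 6 → 4 → … returns to 6 after 4 steps, so 6 lies in a 4-cycle (1 2 6 4).
Since the cycle has length 4, π^32 acts on it the same as π^0 (32 mod 4 = 0).
So π^32(6) = 6.

6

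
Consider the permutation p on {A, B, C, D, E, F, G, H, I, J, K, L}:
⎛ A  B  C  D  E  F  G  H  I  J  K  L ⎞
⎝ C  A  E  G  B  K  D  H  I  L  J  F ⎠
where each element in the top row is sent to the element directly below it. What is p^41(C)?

E

Tracing C → E → … returns to C after 4 steps, so C lies in a 4-cycle (A C E B).
Powers repeat with period 4 on this cycle, and 41 mod 4 = 1, so p^41(C) = p^1(C).
Stepping 1 place around the cycle: C → E.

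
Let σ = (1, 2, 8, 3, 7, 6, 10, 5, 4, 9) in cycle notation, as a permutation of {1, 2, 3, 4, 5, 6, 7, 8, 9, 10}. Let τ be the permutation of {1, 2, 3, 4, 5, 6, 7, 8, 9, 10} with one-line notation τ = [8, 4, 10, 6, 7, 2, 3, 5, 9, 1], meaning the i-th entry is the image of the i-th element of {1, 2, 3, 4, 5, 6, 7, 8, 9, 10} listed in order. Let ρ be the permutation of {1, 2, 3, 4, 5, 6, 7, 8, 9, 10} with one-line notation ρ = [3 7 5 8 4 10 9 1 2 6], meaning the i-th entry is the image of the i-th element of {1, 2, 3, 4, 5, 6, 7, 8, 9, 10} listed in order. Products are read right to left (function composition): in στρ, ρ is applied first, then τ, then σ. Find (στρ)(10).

8

(στρ)(10) = σ(τ(ρ(10))). ρ(10) = 6, then τ(6) = 2, then σ(2) = 8, so the result is 8.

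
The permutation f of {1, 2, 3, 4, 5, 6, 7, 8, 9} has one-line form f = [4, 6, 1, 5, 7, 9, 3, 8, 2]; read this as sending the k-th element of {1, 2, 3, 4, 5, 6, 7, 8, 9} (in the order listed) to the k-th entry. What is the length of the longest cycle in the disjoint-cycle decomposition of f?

Decomposing into disjoint cycles gives (1, 4, 5, 7, 3)(2, 6, 9); the longest has length 5.

5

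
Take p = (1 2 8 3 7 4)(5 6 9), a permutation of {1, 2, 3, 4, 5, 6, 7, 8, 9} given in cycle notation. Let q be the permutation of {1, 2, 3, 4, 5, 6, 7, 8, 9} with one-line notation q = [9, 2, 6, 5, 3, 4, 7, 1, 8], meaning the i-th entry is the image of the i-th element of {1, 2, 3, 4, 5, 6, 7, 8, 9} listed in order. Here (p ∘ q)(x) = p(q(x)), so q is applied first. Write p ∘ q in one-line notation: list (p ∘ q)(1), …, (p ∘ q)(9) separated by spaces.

5 8 9 6 7 1 4 2 3

Chase each element through q then p: 1 → 9 → 5; 2 → 2 → 8; 3 → 6 → 9; 4 → 5 → 6; 5 → 3 → 7; 6 → 4 → 1; 7 → 7 → 4; 8 → 1 → 2; 9 → 8 → 3.
Collecting the images, p ∘ q = [5 8 9 6 7 1 4 2 3].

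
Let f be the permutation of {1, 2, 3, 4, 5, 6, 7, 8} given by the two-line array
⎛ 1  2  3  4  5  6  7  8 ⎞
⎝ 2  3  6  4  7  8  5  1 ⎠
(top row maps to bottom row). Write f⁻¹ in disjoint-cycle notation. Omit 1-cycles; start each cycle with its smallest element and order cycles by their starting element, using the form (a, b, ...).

(1, 8, 6, 3, 2)(5, 7)

The cycle decomposition of f is (1, 2, 3, 6, 8)(5, 7).
The inverse reverses every cycle; in canonical form, f⁻¹ = (1, 8, 6, 3, 2)(5, 7).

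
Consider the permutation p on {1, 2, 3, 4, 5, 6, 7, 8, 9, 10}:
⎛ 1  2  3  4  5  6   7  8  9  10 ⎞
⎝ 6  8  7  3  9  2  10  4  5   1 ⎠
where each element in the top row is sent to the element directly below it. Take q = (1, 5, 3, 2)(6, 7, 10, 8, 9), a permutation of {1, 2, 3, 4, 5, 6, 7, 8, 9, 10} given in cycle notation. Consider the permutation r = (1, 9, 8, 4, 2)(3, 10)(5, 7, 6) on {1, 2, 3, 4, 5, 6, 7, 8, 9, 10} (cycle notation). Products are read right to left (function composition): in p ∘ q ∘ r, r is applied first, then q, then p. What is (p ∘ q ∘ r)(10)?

8

Apply the permutations in order: r(10) = 3, then q(3) = 2, then p(2) = 8. So (p ∘ q ∘ r)(10) = 8.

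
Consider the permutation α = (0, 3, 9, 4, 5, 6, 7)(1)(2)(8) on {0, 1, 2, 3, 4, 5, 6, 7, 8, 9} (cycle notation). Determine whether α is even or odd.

The cycle lengths are 7, 1, 1, 1.
A cycle is odd iff its length is even; α has 0 even-length cycles, so sgn(α) = (−1)^0 and α is even.

even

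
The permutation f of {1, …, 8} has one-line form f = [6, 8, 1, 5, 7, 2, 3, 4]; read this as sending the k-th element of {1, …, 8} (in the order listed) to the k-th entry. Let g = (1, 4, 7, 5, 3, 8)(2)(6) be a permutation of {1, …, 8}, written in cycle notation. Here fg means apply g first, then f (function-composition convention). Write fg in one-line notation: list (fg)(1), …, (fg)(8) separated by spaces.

For each element, apply g then f: 1 → 4 → 5; 2 → 2 → 8; 3 → 8 → 4; 4 → 7 → 3; 5 → 3 → 1; 6 → 6 → 2; 7 → 5 → 7; 8 → 1 → 6.
Collecting the images, fg = [5 8 4 3 1 2 7 6].

5 8 4 3 1 2 7 6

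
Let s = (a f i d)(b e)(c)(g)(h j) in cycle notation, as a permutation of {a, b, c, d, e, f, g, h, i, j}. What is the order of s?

The cycle type of s is (4, 2, 2, 1, 1).
Since disjoint cycles commute, ord(s) = lcm(4, 2, 2) = 4.

4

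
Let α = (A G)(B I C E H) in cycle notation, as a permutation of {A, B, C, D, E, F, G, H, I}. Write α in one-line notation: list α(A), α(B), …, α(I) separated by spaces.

G I E D H F A B C

Image by image: A↦G, B↦I, C↦E, D↦D, E↦H, F↦F, G↦A, H↦B, I↦C.
Listing these in domain order gives G I E D H F A B C.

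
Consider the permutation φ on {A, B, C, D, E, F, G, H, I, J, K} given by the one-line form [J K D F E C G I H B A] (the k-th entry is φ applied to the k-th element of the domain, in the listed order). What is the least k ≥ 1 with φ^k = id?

12

The disjoint-cycle form of φ has cycle lengths 4, 3, 2, 1, 1.
Since disjoint cycles commute, ord(φ) = lcm(4, 3, 2) = 12.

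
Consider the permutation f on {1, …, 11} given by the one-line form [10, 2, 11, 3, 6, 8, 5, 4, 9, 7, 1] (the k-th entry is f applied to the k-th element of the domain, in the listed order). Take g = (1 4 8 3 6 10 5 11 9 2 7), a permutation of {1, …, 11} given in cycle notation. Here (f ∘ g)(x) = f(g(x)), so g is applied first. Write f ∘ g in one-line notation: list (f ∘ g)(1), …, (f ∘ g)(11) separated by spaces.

(f ∘ g)(x) = f(g(x)). Computing each image: f(g(1)) = f(4) = 3, f(g(2)) = f(7) = 5, f(g(3)) = f(6) = 8, f(g(4)) = f(8) = 4, f(g(5)) = f(11) = 1, f(g(6)) = f(10) = 7, f(g(7)) = f(1) = 10, f(g(8)) = f(3) = 11, f(g(9)) = f(2) = 2, f(g(10)) = f(5) = 6, f(g(11)) = f(9) = 9.
Hence f ∘ g = [3 5 8 4 1 7 10 11 2 6 9].

3 5 8 4 1 7 10 11 2 6 9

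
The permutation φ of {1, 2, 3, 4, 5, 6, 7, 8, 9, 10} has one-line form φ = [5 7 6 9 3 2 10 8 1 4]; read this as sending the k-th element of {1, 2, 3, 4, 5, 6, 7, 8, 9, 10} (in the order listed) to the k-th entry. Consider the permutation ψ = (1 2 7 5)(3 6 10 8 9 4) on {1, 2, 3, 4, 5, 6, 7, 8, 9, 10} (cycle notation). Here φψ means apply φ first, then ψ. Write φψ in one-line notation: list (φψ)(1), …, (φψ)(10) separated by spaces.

(φψ)(x) = ψ(φ(x)). Computing each image: ψ(φ(1)) = ψ(5) = 1, ψ(φ(2)) = ψ(7) = 5, ψ(φ(3)) = ψ(6) = 10, ψ(φ(4)) = ψ(9) = 4, ψ(φ(5)) = ψ(3) = 6, ψ(φ(6)) = ψ(2) = 7, ψ(φ(7)) = ψ(10) = 8, ψ(φ(8)) = ψ(8) = 9, ψ(φ(9)) = ψ(1) = 2, ψ(φ(10)) = ψ(4) = 3.
Hence φψ = [1 5 10 4 6 7 8 9 2 3].

1 5 10 4 6 7 8 9 2 3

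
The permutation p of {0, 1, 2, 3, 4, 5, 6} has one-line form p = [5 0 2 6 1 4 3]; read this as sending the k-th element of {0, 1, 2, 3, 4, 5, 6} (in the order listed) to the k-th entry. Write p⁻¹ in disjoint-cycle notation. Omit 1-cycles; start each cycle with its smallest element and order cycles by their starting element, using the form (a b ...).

(0 1 4 5)(3 6)

The cycle decomposition of p is (0 5 4 1)(3 6).
Reversing each cycle (and rotating so the smallest element leads) gives p⁻¹ = (0 1 4 5)(3 6).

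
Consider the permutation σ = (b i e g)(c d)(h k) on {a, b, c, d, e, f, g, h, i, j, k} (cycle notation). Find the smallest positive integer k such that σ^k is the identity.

The cycle type of σ is (4, 2, 2, 1, 1, 1).
Since disjoint cycles commute, ord(σ) = lcm(4, 2, 2) = 4.

4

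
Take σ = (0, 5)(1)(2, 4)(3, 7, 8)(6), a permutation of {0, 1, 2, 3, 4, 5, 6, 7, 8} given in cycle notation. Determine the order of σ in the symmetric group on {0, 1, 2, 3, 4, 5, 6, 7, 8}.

The cycle type of σ is (3, 2, 2, 1, 1).
The order is lcm(3, 2, 2) = 6.

6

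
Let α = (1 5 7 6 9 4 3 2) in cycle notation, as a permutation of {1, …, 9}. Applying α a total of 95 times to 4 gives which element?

9

4 lies in the 8-cycle (1 5 7 6 9 4 3 2).
Since the cycle has length 8, α^95 acts on it the same as α^7 (95 mod 8 = 7).
Advancing 7 steps from 4: 4 → 3 → 2 → 1 → 5 → 7 → 6 → 9.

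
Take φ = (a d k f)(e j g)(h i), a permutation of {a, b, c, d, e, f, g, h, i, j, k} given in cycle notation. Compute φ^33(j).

j

j lies in the 3-cycle (e j g).
On a 3-cycle, φ^3 is the identity, so φ^33 = φ^0 there (33 ≡ 0 mod 3).
So φ^33(j) = j.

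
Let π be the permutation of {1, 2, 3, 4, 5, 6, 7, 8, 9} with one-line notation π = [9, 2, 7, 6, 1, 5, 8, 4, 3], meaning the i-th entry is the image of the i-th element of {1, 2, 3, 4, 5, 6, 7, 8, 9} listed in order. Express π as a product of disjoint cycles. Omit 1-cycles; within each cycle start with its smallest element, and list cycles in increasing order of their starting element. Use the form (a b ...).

(1 9 3 7 8 4 6 5)

Iterating π from 1 gives 1 → 9 → 3 → 7 → 8 → 4 → 6 → 5 → 1; that is the 8-cycle (1 9 3 7 8 4 6 5).
Continuing from each remaining unvisited element yields (1 9 3 7 8 4 6 5).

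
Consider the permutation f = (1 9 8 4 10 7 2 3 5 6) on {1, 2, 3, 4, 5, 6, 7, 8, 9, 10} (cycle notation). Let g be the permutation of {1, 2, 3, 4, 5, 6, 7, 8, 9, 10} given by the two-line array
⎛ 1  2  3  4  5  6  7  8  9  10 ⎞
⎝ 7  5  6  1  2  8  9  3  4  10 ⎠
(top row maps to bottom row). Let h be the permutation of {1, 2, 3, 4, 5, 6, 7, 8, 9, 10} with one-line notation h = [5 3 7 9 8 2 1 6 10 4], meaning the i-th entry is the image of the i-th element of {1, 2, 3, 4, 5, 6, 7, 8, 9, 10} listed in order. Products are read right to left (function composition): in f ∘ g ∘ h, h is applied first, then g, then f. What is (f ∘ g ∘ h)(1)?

Apply the permutations in order: h(1) = 5, then g(5) = 2, then f(2) = 3. So (f ∘ g ∘ h)(1) = 3.

3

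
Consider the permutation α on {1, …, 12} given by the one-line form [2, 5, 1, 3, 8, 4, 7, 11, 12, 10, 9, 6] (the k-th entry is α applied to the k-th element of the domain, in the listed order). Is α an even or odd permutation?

In disjoint-cycle form the cycle lengths are 10, 1, 1.
A cycle is odd iff its length is even; α has 1 even-length cycle, so sgn(α) = (−1)^1 and α is odd.

odd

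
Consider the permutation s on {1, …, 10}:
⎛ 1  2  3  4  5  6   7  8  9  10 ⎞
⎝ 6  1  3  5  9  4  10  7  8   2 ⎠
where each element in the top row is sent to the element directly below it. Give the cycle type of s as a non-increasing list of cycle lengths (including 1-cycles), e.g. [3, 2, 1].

The disjoint cycles are (1 6 4 5 9 8 7 10 2)(3), with lengths 9, 1 in non-increasing order.

[9, 1]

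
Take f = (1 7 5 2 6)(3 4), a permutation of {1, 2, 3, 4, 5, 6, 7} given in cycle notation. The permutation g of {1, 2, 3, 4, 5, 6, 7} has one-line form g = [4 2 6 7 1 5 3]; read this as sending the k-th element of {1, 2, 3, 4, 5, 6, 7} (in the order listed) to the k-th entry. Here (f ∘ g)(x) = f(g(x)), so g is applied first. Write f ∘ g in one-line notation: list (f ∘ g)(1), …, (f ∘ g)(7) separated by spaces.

For each element, apply g then f: 1 → 4 → 3; 2 → 2 → 6; 3 → 6 → 1; 4 → 7 → 5; 5 → 1 → 7; 6 → 5 → 2; 7 → 3 → 4.
So f ∘ g in one-line form is 3 6 1 5 7 2 4.

3 6 1 5 7 2 4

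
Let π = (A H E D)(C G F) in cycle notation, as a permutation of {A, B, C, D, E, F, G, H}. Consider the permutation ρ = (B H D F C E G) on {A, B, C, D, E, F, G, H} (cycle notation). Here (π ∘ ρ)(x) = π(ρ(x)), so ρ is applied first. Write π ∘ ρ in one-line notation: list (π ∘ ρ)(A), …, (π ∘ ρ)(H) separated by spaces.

(π ∘ ρ)(x) = π(ρ(x)). Computing each image: π(ρ(A)) = π(A) = H, π(ρ(B)) = π(H) = E, π(ρ(C)) = π(E) = D, π(ρ(D)) = π(F) = C, π(ρ(E)) = π(G) = F, π(ρ(F)) = π(C) = G, π(ρ(G)) = π(B) = B, π(ρ(H)) = π(D) = A.
Hence π ∘ ρ = [H E D C F G B A].

H E D C F G B A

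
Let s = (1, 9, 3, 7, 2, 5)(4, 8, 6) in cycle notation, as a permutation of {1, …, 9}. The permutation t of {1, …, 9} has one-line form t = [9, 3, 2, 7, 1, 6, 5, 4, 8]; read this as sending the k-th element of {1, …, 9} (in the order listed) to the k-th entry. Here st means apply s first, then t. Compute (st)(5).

9

(st)(5) = t(s(5)). s(5) = 1, then t(1) = 9. So (st)(5) = 9.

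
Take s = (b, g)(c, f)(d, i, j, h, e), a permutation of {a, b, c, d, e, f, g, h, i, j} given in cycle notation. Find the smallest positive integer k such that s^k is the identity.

The disjoint cycles have lengths 5, 2, 2, 1.
The order is lcm(5, 2, 2) = 10.

10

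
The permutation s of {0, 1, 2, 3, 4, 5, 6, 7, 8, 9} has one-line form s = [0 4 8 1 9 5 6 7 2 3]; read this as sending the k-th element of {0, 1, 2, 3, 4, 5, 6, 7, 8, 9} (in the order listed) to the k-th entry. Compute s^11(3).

Tracing 3 → 1 → … returns to 3 after 4 steps, so 3 lies in a 4-cycle (1 4 9 3).
Since the cycle has length 4, s^11 acts on it the same as s^3 (11 mod 4 = 3).
Stepping 3 places around the cycle: 3 → 1 → 4 → 9.

9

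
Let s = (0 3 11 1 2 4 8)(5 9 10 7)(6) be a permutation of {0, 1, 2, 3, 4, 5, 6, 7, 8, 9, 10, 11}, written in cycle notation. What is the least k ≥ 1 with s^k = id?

The disjoint cycles have lengths 7, 4, 1.
The order of s is the least common multiple of its cycle lengths: lcm(7, 4) = 28.

28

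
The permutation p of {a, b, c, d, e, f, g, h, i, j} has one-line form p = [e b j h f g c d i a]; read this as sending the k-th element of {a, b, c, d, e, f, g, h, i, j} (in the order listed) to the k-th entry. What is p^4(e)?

j

Tracing e → f → … returns to e after 6 steps, so e lies in a 6-cycle (a e f g c j).
Stepping 4 places around the cycle: e → f → g → c → j.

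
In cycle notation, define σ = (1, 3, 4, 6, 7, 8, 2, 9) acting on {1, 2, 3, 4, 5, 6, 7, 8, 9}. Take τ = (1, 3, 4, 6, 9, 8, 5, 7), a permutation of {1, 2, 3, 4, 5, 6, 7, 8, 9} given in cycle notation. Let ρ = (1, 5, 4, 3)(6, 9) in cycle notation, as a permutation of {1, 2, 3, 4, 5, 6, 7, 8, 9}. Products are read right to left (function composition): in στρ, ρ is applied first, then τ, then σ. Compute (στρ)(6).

2

Apply the permutations in order: ρ(6) = 9, then τ(9) = 8, then σ(8) = 2. So (στρ)(6) = 2.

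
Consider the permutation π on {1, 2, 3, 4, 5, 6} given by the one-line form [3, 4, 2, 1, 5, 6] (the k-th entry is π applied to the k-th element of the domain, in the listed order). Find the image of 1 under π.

3

1 is element number 1 of the domain, and entry number 1 of the one-line form is 3, so π(1) = 3.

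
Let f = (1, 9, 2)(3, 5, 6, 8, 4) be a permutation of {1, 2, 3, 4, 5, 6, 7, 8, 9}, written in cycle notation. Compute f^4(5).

3

5 lies in the 5-cycle (3, 5, 6, 8, 4).
Stepping 4 places around the cycle: 5 → 6 → 8 → 4 → 3.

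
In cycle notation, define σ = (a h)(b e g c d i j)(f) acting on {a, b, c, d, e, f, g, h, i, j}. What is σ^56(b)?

b lies in the 7-cycle (b e g c d i j).
On a 7-cycle, σ^7 is the identity, so σ^56 = σ^0 there (56 ≡ 0 mod 7).
So σ^56(b) = b.

b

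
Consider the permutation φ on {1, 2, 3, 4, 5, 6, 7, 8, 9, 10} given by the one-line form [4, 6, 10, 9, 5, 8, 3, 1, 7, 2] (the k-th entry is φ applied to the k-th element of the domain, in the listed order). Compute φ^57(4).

3

Tracing 4 → 9 → … returns to 4 after 9 steps, so 4 lies in a 9-cycle (1, 4, 9, 7, 3, 10, 2, 6, 8).
Since the cycle has length 9, φ^57 acts on it the same as φ^3 (57 mod 9 = 3).
Advancing 3 steps from 4: 4 → 9 → 7 → 3.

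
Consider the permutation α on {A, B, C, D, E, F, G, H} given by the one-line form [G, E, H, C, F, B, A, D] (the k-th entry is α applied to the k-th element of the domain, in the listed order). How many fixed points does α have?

0

No element satisfies α(x) = x, so there are 0 fixed points.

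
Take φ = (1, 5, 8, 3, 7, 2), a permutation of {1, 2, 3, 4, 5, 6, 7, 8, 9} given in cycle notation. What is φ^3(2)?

8

2 lies in the 6-cycle (1, 5, 8, 3, 7, 2).
Stepping 3 places around the cycle: 2 → 1 → 5 → 8.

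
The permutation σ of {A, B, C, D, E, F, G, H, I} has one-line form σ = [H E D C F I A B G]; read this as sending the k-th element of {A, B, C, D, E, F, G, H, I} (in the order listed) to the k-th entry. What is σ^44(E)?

I

Tracing E → F → … returns to E after 7 steps, so E lies in a 7-cycle (A, H, B, E, F, I, G).
Powers repeat with period 7 on this cycle, and 44 mod 7 = 2, so σ^44(E) = σ^2(E).
Stepping 2 places around the cycle: E → F → I.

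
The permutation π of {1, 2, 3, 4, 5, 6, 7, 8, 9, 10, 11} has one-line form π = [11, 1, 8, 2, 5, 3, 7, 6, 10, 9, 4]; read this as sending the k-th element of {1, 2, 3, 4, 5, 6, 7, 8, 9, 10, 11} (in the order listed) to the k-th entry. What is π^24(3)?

Tracing 3 → 8 → … returns to 3 after 3 steps, so 3 lies in a 3-cycle (3 8 6).
On a 3-cycle, π^3 is the identity, so π^24 = π^0 there (24 ≡ 0 mod 3).
So π^24(3) = 3.

3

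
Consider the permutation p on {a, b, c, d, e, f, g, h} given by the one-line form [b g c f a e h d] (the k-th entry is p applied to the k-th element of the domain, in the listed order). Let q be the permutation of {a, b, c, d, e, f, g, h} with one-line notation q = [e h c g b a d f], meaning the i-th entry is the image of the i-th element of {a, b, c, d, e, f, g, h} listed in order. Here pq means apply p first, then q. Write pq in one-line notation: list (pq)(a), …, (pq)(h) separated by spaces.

(pq)(x) = q(p(x)). Computing each image: q(p(a)) = q(b) = h, q(p(b)) = q(g) = d, q(p(c)) = q(c) = c, q(p(d)) = q(f) = a, q(p(e)) = q(a) = e, q(p(f)) = q(e) = b, q(p(g)) = q(h) = f, q(p(h)) = q(d) = g.
Hence pq = [h d c a e b f g].

h d c a e b f g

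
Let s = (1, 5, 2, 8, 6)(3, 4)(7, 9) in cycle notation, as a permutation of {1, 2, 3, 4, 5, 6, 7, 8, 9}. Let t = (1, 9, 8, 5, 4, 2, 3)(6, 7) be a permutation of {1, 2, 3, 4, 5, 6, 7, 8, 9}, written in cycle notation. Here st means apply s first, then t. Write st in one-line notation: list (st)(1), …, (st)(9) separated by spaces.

(st)(x) = t(s(x)). Computing each image: t(s(1)) = t(5) = 4, t(s(2)) = t(8) = 5, t(s(3)) = t(4) = 2, t(s(4)) = t(3) = 1, t(s(5)) = t(2) = 3, t(s(6)) = t(1) = 9, t(s(7)) = t(9) = 8, t(s(8)) = t(6) = 7, t(s(9)) = t(7) = 6.
Hence st = [4 5 2 1 3 9 8 7 6].

4 5 2 1 3 9 8 7 6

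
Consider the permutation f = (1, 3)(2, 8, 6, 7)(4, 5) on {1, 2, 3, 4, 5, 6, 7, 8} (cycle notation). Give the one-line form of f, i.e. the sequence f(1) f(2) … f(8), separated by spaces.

3 8 1 5 4 7 2 6

Image by image: 1→3, 2→8, 3→1, 4→5, 5→4, 6→7, 7→2, 8→6.
Listing these in domain order gives 3 8 1 5 4 7 2 6.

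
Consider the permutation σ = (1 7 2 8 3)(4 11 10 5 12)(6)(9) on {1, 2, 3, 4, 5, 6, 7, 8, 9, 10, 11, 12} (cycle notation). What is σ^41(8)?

3

8 lies in the 5-cycle (1 7 2 8 3).
Powers repeat with period 5 on this cycle, and 41 mod 5 = 1, so σ^41(8) = σ^1(8).
Advancing 1 step from 8: 8 → 3.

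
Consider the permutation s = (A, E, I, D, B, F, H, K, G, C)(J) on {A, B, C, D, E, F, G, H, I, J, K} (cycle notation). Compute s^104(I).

I lies in the 10-cycle (A, E, I, D, B, F, H, K, G, C).
On a 10-cycle, s^10 is the identity, so s^104 = s^4 there (104 ≡ 4 mod 10).
Advancing 4 steps from I: I → D → B → F → H.

H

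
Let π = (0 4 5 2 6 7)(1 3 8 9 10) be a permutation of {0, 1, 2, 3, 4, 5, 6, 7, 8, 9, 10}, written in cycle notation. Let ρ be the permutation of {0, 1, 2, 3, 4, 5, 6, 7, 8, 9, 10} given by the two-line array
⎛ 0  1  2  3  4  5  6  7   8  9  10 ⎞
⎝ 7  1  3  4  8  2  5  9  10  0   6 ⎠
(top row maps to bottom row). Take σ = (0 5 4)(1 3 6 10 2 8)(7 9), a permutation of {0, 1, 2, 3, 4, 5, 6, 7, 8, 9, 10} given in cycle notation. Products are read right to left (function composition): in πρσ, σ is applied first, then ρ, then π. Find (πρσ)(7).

(πρσ)(7) = π(ρ(σ(7))). σ(7) = 9, then ρ(9) = 0, then π(0) = 4, so the result is 4.

4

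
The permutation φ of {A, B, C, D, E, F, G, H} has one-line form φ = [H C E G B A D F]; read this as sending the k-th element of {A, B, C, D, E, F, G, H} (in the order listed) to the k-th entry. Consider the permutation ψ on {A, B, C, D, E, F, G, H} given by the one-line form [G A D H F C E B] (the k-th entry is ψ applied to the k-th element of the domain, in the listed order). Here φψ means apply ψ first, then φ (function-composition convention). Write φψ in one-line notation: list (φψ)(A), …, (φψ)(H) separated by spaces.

D H G F A E B C

For each element, apply ψ then φ: A → G → D; B → A → H; C → D → G; D → H → F; E → F → A; F → C → E; G → E → B; H → B → C.
Collecting the images, φψ = [D H G F A E B C].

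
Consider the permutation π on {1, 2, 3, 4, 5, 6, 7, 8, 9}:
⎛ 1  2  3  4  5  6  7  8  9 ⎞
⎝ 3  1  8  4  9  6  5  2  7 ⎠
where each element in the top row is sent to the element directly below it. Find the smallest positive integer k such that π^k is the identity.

12

The disjoint-cycle form of π has cycle lengths 4, 3, 1, 1.
The order of π is the least common multiple of its cycle lengths: lcm(4, 3) = 12.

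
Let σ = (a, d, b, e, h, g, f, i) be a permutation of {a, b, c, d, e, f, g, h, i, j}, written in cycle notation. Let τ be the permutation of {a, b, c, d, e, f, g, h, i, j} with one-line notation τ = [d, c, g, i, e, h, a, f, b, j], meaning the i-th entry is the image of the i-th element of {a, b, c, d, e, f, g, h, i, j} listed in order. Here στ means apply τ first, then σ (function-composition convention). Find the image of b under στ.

τ(b) = c, then σ(c) = c; composing gives (στ)(b) = c.

c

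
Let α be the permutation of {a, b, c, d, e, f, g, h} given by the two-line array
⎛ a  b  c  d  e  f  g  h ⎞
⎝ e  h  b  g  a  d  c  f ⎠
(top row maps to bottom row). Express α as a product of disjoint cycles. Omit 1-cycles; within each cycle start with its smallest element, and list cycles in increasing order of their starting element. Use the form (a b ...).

(a e)(b h f d g c)

Iterating α from a gives a → e → a; that is the 2-cycle (a e).
Continuing from each remaining unvisited element yields (a e)(b h f d g c).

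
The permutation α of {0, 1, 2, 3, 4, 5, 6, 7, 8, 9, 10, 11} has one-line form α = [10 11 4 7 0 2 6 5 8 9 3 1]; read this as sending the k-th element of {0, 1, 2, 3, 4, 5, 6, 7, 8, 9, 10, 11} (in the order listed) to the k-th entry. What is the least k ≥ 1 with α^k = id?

14

Decomposing into disjoint cycles gives cycle lengths 7, 2, 1, 1, 1.
The order is lcm(7, 2) = 14.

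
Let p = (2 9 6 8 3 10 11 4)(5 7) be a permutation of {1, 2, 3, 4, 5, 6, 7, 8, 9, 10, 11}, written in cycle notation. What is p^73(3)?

10

3 lies in the 8-cycle (2 9 6 8 3 10 11 4).
On an 8-cycle, p^8 is the identity, so p^73 = p^1 there (73 ≡ 1 mod 8).
Advancing 1 step from 3: 3 → 10.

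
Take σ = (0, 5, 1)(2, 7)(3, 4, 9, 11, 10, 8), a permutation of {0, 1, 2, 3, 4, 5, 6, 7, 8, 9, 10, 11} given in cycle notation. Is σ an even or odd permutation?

even

The cycle lengths are 6, 3, 2, 1.
A cycle is odd iff its length is even; σ has 2 even-length cycles, so sgn(σ) = (−1)^2 and σ is even.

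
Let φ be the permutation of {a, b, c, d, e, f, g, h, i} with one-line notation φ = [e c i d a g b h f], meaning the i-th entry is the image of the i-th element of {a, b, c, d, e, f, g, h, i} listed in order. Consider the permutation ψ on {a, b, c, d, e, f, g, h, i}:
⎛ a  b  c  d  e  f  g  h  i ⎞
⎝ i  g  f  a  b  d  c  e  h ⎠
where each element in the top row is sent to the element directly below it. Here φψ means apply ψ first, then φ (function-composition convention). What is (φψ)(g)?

ψ(g) = c, then φ(c) = i; composing gives (φψ)(g) = i.

i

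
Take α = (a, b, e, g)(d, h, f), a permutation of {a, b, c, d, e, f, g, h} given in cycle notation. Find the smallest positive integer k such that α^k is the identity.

The disjoint cycles have lengths 4, 3, 1.
Since disjoint cycles commute, ord(α) = lcm(4, 3) = 12.

12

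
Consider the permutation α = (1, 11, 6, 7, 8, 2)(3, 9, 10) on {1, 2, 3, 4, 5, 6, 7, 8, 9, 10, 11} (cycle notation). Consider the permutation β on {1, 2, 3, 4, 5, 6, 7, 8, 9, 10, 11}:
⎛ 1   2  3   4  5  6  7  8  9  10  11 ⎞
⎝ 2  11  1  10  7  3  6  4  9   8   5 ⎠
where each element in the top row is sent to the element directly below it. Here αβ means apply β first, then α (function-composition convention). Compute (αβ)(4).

(αβ)(4) = α(β(4)). β(4) = 10, then α(10) = 3. So (αβ)(4) = 3.

3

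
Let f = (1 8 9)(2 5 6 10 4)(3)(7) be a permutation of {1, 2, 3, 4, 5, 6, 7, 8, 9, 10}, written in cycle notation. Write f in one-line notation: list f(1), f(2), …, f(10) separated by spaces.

Each element maps to the next entry in its cycle (wrapping to the front): 1↦8, 2↦5, 3↦3, 4↦2, 5↦6, 6↦10, 7↦7, 8↦9, 9↦1, 10↦4.
So the one-line form is 8 5 3 2 6 10 7 9 1 4.

8 5 3 2 6 10 7 9 1 4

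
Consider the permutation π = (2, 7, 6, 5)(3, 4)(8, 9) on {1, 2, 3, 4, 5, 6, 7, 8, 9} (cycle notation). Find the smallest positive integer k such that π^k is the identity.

4

The cycle type of π is (4, 2, 2, 1).
Since disjoint cycles commute, ord(π) = lcm(4, 2, 2) = 4.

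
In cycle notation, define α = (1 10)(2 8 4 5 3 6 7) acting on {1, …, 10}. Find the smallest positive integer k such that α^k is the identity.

The cycle type of α is (7, 2, 1).
Since disjoint cycles commute, ord(α) = lcm(7, 2) = 14.

14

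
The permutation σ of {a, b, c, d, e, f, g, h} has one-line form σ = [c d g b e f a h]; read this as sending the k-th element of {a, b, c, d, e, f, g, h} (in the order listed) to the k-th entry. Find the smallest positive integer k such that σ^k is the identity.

The disjoint-cycle form of σ has cycle lengths 3, 2, 1, 1, 1.
Since disjoint cycles commute, ord(σ) = lcm(3, 2) = 6.

6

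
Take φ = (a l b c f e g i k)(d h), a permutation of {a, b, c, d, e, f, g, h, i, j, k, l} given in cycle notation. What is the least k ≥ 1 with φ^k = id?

The disjoint cycles have lengths 9, 2, 1.
Since disjoint cycles commute, ord(φ) = lcm(9, 2) = 18.

18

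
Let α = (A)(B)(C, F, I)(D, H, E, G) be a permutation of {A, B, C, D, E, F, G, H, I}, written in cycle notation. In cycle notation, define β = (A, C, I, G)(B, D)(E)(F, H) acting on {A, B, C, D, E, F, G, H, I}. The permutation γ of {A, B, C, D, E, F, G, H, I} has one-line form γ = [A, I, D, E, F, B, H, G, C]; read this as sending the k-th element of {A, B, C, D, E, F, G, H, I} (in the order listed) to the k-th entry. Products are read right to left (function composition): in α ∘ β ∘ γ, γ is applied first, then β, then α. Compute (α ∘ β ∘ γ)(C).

B

Apply the permutations in order: γ(C) = D, then β(D) = B, then α(B) = B. So (α ∘ β ∘ γ)(C) = B.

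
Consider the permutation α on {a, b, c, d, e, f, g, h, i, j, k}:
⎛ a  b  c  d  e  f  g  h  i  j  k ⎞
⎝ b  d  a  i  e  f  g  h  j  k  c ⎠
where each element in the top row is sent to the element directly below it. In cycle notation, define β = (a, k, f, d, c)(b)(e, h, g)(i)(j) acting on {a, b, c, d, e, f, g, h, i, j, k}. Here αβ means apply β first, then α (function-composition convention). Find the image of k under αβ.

First apply β: β(k) = f, then α(f) = f. Thus (αβ)(k) = f.

f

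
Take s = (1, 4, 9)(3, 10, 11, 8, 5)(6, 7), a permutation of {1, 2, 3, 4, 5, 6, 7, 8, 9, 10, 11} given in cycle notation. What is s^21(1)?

1 lies in the 3-cycle (1, 4, 9).
Since the cycle has length 3, s^21 acts on it the same as s^0 (21 mod 3 = 0).
So s^21(1) = 1.

1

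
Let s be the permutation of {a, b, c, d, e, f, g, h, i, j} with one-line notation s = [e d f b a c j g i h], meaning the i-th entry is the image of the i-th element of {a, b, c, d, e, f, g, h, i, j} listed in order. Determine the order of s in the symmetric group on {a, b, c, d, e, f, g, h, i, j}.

6

Decomposing into disjoint cycles gives cycle lengths 3, 2, 2, 2, 1.
The order of s is the least common multiple of its cycle lengths: lcm(3, 2, 2, 2) = 6.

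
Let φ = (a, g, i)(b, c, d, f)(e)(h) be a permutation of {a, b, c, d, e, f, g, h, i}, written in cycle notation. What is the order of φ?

The disjoint cycles have lengths 4, 3, 1, 1.
The order is lcm(4, 3) = 12.

12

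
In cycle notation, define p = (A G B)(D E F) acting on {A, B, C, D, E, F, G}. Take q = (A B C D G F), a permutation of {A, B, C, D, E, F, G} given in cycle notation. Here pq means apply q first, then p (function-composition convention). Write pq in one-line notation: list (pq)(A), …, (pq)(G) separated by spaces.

Chase each element through q then p: A → B → A; B → C → C; C → D → E; D → G → B; E → E → F; F → A → G; G → F → D.
So pq in one-line form is A C E B F G D.

A C E B F G D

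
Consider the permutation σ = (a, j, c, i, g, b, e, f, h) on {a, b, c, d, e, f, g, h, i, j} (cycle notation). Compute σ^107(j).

j lies in the 9-cycle (a, j, c, i, g, b, e, f, h).
Powers repeat with period 9 on this cycle, and 107 mod 9 = 8, so σ^107(j) = σ^8(j).
Stepping 8 places around the cycle: j → c → i → g → b → e → f → h → a.

a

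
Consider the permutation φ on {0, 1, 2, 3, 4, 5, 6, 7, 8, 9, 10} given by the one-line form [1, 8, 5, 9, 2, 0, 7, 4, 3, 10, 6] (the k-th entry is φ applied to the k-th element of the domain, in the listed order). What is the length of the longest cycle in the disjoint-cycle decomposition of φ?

11

Decomposing into disjoint cycles gives (0, 1, 8, 3, 9, 10, 6, 7, 4, 2, 5); the longest has length 11.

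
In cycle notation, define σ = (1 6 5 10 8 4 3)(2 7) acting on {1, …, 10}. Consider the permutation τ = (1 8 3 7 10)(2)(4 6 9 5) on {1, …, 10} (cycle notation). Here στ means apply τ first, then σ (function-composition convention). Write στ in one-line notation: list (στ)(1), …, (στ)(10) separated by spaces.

4 7 2 5 3 9 8 1 10 6

(στ)(x) = σ(τ(x)). Computing each image: σ(τ(1)) = σ(8) = 4, σ(τ(2)) = σ(2) = 7, σ(τ(3)) = σ(7) = 2, σ(τ(4)) = σ(6) = 5, σ(τ(5)) = σ(4) = 3, σ(τ(6)) = σ(9) = 9, σ(τ(7)) = σ(10) = 8, σ(τ(8)) = σ(3) = 1, σ(τ(9)) = σ(5) = 10, σ(τ(10)) = σ(1) = 6.
Hence στ = [4 7 2 5 3 9 8 1 10 6].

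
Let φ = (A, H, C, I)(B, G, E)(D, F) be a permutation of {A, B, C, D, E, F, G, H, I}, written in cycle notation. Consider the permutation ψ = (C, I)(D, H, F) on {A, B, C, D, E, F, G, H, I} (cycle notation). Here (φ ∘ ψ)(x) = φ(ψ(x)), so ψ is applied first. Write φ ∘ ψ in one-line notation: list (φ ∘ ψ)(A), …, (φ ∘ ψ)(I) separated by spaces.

(φ ∘ ψ)(x) = φ(ψ(x)). Computing each image: φ(ψ(A)) = φ(A) = H, φ(ψ(B)) = φ(B) = G, φ(ψ(C)) = φ(I) = A, φ(ψ(D)) = φ(H) = C, φ(ψ(E)) = φ(E) = B, φ(ψ(F)) = φ(D) = F, φ(ψ(G)) = φ(G) = E, φ(ψ(H)) = φ(F) = D, φ(ψ(I)) = φ(C) = I.
Hence φ ∘ ψ = [H G A C B F E D I].

H G A C B F E D I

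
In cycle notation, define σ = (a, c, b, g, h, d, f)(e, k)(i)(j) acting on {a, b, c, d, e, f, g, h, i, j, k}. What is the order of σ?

The cycle type of σ is (7, 2, 1, 1).
The order is lcm(7, 2) = 14.

14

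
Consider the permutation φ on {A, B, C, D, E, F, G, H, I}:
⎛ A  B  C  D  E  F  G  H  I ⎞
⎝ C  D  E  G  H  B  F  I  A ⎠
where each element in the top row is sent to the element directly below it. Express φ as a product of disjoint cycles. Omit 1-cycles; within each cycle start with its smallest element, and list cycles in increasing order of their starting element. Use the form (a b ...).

Iterating φ from A gives A → C → E → H → I → A; that is the 5-cycle (A C E H I).
Repeating from the next unused element and collecting all non-trivial cycles gives (A C E H I)(B D G F).

(A C E H I)(B D G F)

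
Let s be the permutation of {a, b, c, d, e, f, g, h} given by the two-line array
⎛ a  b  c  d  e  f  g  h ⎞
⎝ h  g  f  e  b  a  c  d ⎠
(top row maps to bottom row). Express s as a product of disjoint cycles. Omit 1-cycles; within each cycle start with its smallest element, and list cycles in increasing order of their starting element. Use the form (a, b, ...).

Iterating s from a gives a → h → d → e → b → g → c → f → a; that is the 8-cycle (a, h, d, e, b, g, c, f).
Repeating from the next unused element and collecting all non-trivial cycles gives (a, h, d, e, b, g, c, f).

(a, h, d, e, b, g, c, f)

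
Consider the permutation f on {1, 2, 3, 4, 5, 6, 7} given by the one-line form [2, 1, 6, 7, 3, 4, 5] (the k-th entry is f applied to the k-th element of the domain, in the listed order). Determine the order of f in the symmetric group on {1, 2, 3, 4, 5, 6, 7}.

10

Decomposing into disjoint cycles gives cycle lengths 5, 2.
The order of f is the least common multiple of its cycle lengths: lcm(5, 2) = 10.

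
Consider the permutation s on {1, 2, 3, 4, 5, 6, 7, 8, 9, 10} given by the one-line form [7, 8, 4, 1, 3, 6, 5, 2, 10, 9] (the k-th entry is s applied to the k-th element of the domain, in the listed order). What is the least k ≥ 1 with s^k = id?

The disjoint-cycle form of s has cycle lengths 5, 2, 2, 1.
The order of s is the least common multiple of its cycle lengths: lcm(5, 2, 2) = 10.

10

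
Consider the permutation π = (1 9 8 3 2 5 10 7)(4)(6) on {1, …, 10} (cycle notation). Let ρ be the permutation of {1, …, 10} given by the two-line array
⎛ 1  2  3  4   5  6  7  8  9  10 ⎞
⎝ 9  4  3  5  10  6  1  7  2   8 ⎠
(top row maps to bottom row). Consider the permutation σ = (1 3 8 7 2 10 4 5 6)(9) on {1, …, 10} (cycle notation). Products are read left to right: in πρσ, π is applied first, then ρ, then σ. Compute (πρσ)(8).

8

Chase 8: π(8) = 3; ρ(3) = 3; σ(3) = 8. Hence (πρσ)(8) = 8.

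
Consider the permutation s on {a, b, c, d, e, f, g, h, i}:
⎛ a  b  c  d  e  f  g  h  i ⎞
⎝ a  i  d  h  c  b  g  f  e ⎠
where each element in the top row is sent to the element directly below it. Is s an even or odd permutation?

even

In disjoint-cycle form the cycle lengths are 7, 1, 1.
A cycle is odd iff its length is even; s has 0 even-length cycles, so sgn(s) = (−1)^0 and s is even.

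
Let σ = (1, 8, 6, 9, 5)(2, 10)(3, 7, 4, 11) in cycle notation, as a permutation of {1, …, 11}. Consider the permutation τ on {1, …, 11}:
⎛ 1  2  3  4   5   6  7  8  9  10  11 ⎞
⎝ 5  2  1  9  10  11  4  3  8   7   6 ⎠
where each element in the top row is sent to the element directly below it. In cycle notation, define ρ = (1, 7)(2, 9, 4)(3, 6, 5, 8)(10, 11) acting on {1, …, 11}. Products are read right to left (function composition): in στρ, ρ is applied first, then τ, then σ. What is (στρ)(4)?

10

Chase 4: ρ(4) = 2; τ(2) = 2; σ(2) = 10. Hence (στρ)(4) = 10.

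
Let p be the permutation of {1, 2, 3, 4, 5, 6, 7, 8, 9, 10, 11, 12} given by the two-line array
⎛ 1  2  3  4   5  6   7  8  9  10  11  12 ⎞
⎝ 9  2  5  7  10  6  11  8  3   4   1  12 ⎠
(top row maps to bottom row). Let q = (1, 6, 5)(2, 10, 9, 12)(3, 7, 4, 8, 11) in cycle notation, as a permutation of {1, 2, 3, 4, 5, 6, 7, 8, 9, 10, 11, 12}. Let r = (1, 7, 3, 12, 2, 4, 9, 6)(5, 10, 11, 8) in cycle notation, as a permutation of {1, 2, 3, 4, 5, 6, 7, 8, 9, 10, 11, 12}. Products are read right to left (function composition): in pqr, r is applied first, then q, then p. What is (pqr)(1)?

7

Chase 1: r(1) = 7; q(7) = 4; p(4) = 7. Hence (pqr)(1) = 7.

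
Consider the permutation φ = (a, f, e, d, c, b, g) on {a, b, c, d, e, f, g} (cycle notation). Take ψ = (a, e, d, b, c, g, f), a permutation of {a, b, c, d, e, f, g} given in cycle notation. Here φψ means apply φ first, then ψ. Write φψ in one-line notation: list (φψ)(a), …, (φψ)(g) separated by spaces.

(φψ)(x) = ψ(φ(x)). Computing each image: ψ(φ(a)) = ψ(f) = a, ψ(φ(b)) = ψ(g) = f, ψ(φ(c)) = ψ(b) = c, ψ(φ(d)) = ψ(c) = g, ψ(φ(e)) = ψ(d) = b, ψ(φ(f)) = ψ(e) = d, ψ(φ(g)) = ψ(a) = e.
Hence φψ = [a f c g b d e].

a f c g b d e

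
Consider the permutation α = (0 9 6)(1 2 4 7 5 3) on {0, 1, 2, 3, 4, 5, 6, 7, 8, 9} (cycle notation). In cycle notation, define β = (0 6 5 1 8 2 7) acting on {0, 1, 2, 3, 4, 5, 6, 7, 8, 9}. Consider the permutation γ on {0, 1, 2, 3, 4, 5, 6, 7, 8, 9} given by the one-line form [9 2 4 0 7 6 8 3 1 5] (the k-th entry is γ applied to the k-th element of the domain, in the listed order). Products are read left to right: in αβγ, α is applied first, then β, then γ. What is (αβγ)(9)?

6

(αβγ)(9) = γ(β(α(9))). α(9) = 6, then β(6) = 5, then γ(5) = 6, so the result is 6.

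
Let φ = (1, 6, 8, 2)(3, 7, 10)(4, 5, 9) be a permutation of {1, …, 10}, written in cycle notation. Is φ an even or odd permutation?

odd

The cycle lengths are 4, 3, 3.
A cycle of length ℓ contributes ℓ−1 transpositions, so φ is a product of 3 + 2 + 2 = 7 transpositions — odd.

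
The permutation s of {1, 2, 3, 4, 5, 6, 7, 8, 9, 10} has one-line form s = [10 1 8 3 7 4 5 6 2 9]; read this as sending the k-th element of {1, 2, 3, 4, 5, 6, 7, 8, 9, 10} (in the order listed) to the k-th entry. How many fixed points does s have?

0

No element satisfies s(x) = x, so there are 0 fixed points.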